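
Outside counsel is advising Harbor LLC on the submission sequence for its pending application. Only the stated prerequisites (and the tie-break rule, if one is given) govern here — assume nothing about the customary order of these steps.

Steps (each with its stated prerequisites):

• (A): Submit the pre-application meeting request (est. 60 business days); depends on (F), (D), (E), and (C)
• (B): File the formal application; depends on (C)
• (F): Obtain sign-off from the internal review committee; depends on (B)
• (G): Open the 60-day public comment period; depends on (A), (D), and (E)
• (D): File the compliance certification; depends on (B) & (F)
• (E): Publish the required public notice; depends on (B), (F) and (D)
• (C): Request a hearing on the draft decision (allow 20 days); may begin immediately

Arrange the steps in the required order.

(C) (B) (F) (D) (E) (A) (G)

(C) has no prerequisites → (C) first.
That leaves (B) as the only ready step → (B).
Next only (F) has its prerequisites met → (F).
(D) needed (B) and (F), now all done → (D).
(E) is the only step now ready → (E).
Next only (A) has its prerequisites met → (A).
(G) is the only step now ready → (G).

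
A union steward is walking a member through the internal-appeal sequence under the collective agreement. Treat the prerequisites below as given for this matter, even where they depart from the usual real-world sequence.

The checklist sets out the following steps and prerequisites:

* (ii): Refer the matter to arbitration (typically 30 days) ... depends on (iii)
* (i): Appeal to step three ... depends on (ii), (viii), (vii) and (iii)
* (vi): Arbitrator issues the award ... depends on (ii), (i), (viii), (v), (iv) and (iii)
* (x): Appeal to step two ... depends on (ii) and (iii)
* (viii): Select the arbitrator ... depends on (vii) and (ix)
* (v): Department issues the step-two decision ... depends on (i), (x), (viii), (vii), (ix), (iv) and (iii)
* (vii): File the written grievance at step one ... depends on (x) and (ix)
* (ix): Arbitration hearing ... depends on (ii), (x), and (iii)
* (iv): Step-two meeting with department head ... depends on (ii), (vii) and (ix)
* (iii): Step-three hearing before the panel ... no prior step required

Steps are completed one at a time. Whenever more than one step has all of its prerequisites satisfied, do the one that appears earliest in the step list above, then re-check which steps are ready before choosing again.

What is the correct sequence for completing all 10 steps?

(iii), (ii), (x), (ix), (vii), (viii), (i), (iv), (v), (vi)

(iii) is the only step with nothing outstanding, so it goes first.
(ii) is the only step now ready → (ii).
(x) needed (ii) and (iii), now all done → (x).
That leaves (ix) as the only ready step → (ix).
Next only (vii) has its prerequisites met → (vii).
(viii) and (iv) are both available; (viii) is listed earlier → (viii).
Now (i) and (iv) have their prerequisites met. (i) is listed earlier, so (i) next.
That leaves (iv) as the only ready step → (iv).
(v) is the only step now ready → (v).
(vi) needed (ii), (i), (viii), (v), (iv) and (iii), now all done → (vi).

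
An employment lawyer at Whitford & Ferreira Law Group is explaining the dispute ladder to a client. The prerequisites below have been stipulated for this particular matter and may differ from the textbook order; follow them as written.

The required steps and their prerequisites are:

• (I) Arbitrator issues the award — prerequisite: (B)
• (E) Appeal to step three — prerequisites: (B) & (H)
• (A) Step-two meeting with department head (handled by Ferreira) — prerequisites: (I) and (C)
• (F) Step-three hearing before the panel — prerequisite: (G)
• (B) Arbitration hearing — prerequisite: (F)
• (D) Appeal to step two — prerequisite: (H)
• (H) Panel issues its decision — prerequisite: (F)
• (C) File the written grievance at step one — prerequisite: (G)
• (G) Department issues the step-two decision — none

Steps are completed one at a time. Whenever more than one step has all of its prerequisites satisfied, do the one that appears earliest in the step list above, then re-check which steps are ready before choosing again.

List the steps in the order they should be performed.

(G) has no prerequisites → (G) first.
Ready: (F) and (C). (F) is listed earlier → (F).
(B), (H) and (C) are all available; (B) is listed earlier → (B).
(I), (H) and (C) are all available; (I) is listed earlier → (I).
Ready: (H) and (C). (H) is listed earlier → (H).
Now (E), (D) and (C) have their prerequisites met. (E) is listed earlier, so (E) next.
Now (D) and (C) have their prerequisites met. (D) is listed earlier, so (D) next.
That leaves (C) as the only ready step → (C).
(A) needed (I) and (C), now all done → (A).

(G), (F), (B), (I), (H), (E), (D), (C), (A)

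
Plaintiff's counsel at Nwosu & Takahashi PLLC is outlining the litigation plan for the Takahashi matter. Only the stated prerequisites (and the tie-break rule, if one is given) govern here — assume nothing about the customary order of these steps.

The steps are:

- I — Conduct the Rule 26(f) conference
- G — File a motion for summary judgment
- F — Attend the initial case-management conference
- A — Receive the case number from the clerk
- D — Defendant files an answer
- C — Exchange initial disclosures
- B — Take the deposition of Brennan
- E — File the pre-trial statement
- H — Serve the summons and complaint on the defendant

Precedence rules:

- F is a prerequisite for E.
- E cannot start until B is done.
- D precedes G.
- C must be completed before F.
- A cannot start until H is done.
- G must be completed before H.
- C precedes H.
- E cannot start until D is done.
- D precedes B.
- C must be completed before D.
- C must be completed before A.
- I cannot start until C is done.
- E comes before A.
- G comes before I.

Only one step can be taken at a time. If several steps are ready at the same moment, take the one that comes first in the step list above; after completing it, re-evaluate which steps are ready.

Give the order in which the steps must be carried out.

C is the only step with nothing outstanding, so it goes first.
Now F and D have their prerequisites met. F is listed earlier, so F next.
Next only D has its prerequisites met → D.
Now G and B have their prerequisites met. G is listed earlier, so G next.
Now I, B and H have their prerequisites met. I is listed earlier, so I next.
Ready: B and H. B is listed earlier → B.
E now also ready, so the ready set is {E, H}; E is listed earlier → E.
That leaves H as the only ready step → H.
Next only A has its prerequisites met → A.

C, F, D, G, I, B, E, H, A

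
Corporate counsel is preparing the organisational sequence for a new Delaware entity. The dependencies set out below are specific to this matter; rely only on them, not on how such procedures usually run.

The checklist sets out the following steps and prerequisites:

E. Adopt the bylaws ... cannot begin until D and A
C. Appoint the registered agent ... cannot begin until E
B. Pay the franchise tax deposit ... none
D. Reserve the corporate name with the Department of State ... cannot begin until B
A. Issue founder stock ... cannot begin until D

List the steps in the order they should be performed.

B, D, A, E, C

B has no prerequisites → B first.
D is the only step now ready → D.
Next only A has its prerequisites met → A.
Next only E has its prerequisites met → E.
Next only C has its prerequisites met → C.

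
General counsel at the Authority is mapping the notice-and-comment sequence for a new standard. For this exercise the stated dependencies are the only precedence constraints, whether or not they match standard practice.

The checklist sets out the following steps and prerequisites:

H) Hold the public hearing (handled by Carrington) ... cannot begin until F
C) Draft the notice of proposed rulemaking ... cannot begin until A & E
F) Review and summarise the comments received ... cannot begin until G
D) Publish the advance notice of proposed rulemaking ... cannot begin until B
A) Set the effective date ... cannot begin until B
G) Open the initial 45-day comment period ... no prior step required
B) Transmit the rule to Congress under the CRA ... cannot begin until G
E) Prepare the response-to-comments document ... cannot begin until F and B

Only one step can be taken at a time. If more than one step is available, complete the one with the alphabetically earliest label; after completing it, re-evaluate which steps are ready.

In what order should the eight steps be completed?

G is the only step with nothing outstanding, so it goes first.
Ready: B and F. B has the earlier label → B.
A, D and F are all available; A has the earlier label → A.
Now D and F have their prerequisites met. D has the earlier label, so D next.
Next only F has its prerequisites met → F.
Now E and H have their prerequisites met. E has the earlier label, so E next.
C now also ready, so the ready set is {C, H}; C has the earlier label → C.
Next only H has its prerequisites met → H.

G, B, A, D, F, E, C, H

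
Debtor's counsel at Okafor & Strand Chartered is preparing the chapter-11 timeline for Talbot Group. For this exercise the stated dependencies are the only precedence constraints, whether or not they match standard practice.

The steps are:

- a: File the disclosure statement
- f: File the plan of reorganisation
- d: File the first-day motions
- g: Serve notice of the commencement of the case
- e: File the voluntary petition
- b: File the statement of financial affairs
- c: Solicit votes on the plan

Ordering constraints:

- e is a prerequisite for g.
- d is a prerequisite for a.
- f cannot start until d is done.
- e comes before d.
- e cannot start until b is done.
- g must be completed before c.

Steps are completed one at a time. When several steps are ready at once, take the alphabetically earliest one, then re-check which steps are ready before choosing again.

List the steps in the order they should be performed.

b → e → d → a → f → g → c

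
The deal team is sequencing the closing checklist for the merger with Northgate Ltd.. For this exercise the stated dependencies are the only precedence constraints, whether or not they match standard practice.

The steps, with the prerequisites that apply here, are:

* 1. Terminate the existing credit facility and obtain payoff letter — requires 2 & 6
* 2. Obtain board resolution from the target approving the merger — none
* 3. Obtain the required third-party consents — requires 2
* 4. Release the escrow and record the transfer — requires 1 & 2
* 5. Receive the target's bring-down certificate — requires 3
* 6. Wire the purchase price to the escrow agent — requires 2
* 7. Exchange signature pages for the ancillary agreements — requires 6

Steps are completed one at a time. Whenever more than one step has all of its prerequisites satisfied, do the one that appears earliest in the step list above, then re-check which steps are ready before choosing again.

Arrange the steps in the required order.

2 is the only step with nothing outstanding, so it goes first.
Ready: 3 and 6. 3 is listed earlier → 3.
5 now also ready, so the ready set is {5, 6}; 5 is listed earlier → 5.
6 needed 2, now all done → 6.
1 and 7 are both available; 1 is listed earlier → 1.
Ready: 4 and 7. 4 is listed earlier → 4.
7 needed 6, now all done → 7.

2, 3, 5, 6, 1, 4, 7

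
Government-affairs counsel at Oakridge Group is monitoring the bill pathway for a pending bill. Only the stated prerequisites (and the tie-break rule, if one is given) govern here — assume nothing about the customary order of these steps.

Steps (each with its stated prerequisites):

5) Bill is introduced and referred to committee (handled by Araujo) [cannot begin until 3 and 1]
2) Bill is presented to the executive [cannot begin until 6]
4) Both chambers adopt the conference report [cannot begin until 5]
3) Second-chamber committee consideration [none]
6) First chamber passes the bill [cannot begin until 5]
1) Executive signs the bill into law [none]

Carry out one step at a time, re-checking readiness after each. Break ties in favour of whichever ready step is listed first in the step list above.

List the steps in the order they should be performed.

3, 1, 5, 4, 6, 2

Nothing is required for 3 and 1. 3 is listed earlier → 3 first.
That leaves 1 as the only ready step → 1.
Next only 5 has its prerequisites met → 5.
Ready: 4 and 6. 4 is listed earlier → 4.
6 needed 5, now all done → 6.
That leaves 2 as the only ready step → 2.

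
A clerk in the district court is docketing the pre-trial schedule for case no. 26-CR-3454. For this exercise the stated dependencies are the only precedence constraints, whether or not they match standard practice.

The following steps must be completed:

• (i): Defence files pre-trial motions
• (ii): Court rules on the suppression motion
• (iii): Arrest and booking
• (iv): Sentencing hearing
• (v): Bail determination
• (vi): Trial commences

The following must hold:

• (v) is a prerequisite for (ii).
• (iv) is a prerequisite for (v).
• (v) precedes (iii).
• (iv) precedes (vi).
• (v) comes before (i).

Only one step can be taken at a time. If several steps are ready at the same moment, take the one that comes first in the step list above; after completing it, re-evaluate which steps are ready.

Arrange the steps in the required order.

Only (iv) has no prerequisites, so it is first.
Now (v) and (vi) have their prerequisites met. (v) is listed earlier, so (v) next.
(i), (ii), (iii) and (vi) are all available; (i) is listed earlier → (i).
Now (ii), (iii) and (vi) have their prerequisites met. (ii) is listed earlier, so (ii) next.
Now (iii) and (vi) have their prerequisites met. (iii) is listed earlier, so (iii) next.
That leaves (vi) as the only ready step → (vi).

(iv), (v), (i), (ii), (iii), (vi)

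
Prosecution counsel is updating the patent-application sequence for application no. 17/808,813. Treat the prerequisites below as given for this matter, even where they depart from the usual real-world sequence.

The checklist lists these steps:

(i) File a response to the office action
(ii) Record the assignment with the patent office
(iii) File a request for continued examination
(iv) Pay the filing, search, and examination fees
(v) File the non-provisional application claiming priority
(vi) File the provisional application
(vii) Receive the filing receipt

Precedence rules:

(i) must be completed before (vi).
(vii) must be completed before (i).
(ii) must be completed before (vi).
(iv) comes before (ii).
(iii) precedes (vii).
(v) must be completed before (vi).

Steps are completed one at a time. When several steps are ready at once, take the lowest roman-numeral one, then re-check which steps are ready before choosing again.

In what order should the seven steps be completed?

Nothing is required for (iii), (iv) and (v). (iii) has the earlier label → (iii) first.
Ready: (iv), (v) and (vii). (iv) has the earlier label → (iv).
(ii) now also ready, so the ready set is {(ii), (v), (vii)}; (ii) has the earlier label → (ii).
Now (v) and (vii) have their prerequisites met. (v) has the earlier label, so (v) next.
(vii) is the only step now ready → (vii).
(i) needed (vii), now all done → (i).
(vi) needed (i), (ii) and (v), now all done → (vi).

(iii), (iv), (ii), (v), (vii), (i), (vi)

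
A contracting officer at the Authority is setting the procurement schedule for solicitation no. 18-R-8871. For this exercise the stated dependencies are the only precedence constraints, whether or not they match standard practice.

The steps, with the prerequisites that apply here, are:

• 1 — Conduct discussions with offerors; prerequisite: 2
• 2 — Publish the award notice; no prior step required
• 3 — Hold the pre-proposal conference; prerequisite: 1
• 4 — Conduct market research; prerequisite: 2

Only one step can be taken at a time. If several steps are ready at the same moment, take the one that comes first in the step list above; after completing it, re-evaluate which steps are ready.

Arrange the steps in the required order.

Only 2 has no prerequisites, so it is first.
1 and 4 are both available; 1 is listed earlier → 1.
3 now also ready, so the ready set is {3, 4}; 3 is listed earlier → 3.
That leaves 4 as the only ready step → 4.

2 1 3 4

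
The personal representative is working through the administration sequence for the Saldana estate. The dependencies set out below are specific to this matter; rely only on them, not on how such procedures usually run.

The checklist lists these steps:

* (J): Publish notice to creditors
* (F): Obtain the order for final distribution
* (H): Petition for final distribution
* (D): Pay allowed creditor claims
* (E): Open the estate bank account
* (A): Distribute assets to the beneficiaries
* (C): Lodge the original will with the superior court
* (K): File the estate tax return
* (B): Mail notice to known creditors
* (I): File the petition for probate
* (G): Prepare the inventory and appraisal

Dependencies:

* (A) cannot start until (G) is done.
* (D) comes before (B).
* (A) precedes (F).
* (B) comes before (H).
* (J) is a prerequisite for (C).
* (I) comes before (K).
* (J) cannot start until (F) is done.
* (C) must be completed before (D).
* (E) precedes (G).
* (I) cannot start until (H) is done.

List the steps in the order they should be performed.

(E) → (G) → (A) → (F) → (J) → (C) → (D) → (B) → (H) → (I) → (K)

Only (E) has no prerequisites, so it is first.
Next only (G) has its prerequisites met → (G).
That leaves (A) as the only ready step → (A).
(F) needed (A), now all done → (F).
That leaves (J) as the only ready step → (J).
That leaves (C) as the only ready step → (C).
Next only (D) has its prerequisites met → (D).
(B) is the only step now ready → (B).
That leaves (H) as the only ready step → (H).
(I) is the only step now ready → (I).
Next only (K) has its prerequisites met → (K).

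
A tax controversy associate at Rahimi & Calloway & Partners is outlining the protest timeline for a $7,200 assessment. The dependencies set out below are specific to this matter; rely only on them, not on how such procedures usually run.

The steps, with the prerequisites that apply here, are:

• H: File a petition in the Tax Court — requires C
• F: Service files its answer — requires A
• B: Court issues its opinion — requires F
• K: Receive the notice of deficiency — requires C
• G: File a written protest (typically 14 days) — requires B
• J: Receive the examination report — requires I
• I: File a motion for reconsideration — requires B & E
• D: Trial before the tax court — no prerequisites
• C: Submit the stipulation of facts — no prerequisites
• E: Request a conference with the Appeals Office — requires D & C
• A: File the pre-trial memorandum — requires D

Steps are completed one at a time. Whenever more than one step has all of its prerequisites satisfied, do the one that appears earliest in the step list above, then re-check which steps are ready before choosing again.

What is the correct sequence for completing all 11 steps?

D, C, H, K, E, A, F, B, G, I, J

D and C have no prerequisites; D is listed earlier, so D is first.
A now also ready, so the ready set is {C, A}; C is listed earlier → C.
H, K and E now also ready, so the ready set is {H, K, E, A}; H is listed earlier → H.
Ready: K, E and A. K is listed earlier → K.
E and A are both available; E is listed earlier → E.
A needed D, now all done → A.
F needed A, now all done → F.
B is the only step now ready → B.
G and I are both available; G is listed earlier → G.
I needed B and E, now all done → I.
J needed I, now all done → J.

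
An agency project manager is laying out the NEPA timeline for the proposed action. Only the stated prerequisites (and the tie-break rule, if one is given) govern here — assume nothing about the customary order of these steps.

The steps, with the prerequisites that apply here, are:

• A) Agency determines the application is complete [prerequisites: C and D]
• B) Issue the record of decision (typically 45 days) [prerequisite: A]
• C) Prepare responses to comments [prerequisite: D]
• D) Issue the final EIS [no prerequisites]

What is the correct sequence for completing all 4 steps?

D → C → A → B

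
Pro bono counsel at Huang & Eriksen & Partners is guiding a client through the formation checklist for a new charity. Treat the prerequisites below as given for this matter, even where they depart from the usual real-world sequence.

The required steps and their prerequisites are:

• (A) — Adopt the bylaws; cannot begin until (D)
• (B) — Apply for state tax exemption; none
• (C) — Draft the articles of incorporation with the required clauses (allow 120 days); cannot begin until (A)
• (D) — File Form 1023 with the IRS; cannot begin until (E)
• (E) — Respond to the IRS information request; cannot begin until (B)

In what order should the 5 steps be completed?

Only (B) has no prerequisites, so it is first.
Next only (E) has its prerequisites met → (E).
(D) needed (E), now all done → (D).
(A) needed (D), now all done → (A).
(C) needed (A), now all done → (C).

(B), (E), (D), (A), (C)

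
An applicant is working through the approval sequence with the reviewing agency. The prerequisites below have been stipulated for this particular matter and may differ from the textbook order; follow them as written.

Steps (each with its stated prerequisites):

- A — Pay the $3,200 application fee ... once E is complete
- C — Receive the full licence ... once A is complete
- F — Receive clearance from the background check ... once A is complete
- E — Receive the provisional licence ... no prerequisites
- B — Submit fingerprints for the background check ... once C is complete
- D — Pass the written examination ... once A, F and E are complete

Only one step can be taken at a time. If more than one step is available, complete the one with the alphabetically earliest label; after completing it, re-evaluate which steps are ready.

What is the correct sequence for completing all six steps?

E A C B F D

E has no prerequisites → E first.
A needed E, now all done → A.
Now C and F have their prerequisites met. C has the earlier label, so C next.
B now also ready, so the ready set is {B, F}; B has the earlier label → B.
F is the only step now ready → F.
That leaves D as the only ready step → D.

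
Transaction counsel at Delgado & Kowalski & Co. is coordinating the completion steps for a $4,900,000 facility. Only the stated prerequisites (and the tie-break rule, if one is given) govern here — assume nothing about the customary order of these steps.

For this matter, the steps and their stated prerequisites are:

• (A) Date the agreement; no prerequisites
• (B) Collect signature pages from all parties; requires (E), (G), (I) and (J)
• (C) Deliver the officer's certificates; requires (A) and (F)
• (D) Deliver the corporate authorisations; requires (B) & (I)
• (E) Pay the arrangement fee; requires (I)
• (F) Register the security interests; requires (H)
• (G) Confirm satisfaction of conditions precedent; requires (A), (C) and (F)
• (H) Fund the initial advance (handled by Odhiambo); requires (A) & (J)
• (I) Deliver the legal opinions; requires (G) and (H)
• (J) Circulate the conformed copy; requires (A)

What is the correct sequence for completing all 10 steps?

(A), (J), (H), (F), (C), (G), (I), (E), (B), (D)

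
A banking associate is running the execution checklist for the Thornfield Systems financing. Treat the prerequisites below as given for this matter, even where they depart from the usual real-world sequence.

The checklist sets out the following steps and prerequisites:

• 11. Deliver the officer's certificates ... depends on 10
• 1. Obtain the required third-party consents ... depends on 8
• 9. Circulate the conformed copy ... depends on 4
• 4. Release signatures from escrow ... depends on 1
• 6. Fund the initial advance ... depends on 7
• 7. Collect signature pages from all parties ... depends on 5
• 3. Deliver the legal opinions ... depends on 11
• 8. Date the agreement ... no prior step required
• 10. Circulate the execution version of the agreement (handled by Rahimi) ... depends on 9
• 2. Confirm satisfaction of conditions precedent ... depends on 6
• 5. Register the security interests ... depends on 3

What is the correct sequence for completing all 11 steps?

8, 1, 4, 9, 10, 11, 3, 5, 7, 6, 2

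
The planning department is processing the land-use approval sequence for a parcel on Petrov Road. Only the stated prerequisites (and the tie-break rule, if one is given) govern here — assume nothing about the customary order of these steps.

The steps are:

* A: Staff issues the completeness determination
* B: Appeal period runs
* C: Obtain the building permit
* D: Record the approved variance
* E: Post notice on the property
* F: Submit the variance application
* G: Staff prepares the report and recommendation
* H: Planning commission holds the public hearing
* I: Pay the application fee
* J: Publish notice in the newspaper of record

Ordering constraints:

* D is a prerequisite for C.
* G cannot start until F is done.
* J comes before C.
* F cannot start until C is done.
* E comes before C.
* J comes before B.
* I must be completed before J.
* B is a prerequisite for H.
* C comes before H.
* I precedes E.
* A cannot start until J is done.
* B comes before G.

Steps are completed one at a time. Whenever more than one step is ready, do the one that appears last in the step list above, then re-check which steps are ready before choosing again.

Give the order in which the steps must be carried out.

Nothing is required for I and D. I is listed later → I first.
Ready: J, E and D. J is listed later → J.
Now E, D, B and A have their prerequisites met. E is listed later, so E next.
D, B and A are all available; D is listed later → D.
Now C, B and A have their prerequisites met. C is listed later, so C next.
Now F, B and A have their prerequisites met. F is listed later, so F next.
B and A are both available; B is listed later → B.
Now H, G and A have their prerequisites met. H is listed later, so H next.
Ready: G and A. G is listed later → G.
Next only A has its prerequisites met → A.

I J E D C F B H G A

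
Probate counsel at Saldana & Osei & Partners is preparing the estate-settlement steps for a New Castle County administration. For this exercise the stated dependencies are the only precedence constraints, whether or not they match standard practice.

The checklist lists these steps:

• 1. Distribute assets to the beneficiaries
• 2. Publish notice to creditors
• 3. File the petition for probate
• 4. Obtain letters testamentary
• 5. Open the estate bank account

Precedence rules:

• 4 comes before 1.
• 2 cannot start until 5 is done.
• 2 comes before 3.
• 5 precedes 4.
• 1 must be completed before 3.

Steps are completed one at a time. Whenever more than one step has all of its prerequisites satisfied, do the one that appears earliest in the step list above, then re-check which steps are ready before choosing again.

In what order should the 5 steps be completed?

5, 2, 4, 1, 3

5 has no prerequisites → 5 first.
2 and 4 are both available; 2 is listed earlier → 2.
Next only 4 has its prerequisites met → 4.
Next only 1 has its prerequisites met → 1.
3 needed 1 and 2, now all done → 3.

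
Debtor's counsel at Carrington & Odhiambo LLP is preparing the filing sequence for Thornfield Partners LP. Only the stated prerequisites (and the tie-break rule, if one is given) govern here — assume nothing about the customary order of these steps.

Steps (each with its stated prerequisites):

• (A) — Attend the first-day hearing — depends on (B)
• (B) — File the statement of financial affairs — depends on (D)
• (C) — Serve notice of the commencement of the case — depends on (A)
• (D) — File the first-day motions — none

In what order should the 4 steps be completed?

(D), (B), (A), (C)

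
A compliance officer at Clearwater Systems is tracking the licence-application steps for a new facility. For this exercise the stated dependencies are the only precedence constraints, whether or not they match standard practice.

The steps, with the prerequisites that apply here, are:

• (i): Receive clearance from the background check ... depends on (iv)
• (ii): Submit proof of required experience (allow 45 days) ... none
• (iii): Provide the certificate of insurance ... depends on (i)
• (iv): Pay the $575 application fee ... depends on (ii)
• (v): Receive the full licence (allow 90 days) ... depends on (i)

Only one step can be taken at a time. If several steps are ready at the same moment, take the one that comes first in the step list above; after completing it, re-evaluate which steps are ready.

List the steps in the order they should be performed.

Only (ii) has no prerequisites, so it is first.
(iv) needed (ii), now all done → (iv).
(i) needed (iv), now all done → (i).
Ready: (iii) and (v). (iii) is listed earlier → (iii).
(v) is the only step now ready → (v).

(ii), (iv), (i), (iii), (v)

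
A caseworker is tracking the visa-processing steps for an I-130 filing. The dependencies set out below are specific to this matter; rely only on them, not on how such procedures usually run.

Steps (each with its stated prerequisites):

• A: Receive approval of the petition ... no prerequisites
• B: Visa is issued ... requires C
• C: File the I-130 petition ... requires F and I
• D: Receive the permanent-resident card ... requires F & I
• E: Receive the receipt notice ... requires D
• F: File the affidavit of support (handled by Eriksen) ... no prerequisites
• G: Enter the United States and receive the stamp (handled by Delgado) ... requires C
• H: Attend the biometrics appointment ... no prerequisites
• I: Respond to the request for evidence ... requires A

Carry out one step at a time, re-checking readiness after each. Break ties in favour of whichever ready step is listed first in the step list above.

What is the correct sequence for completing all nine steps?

A, F, H, I, C, B, D, E, G

A, F and H have no prerequisites; A is listed earlier, so A is first.
Ready: F, H and I. F is listed earlier → F.
H and I are both available; H is listed earlier → H.
I needed A, now all done → I.
Now C and D have their prerequisites met. C is listed earlier, so C next.
Now B, D and G have their prerequisites met. B is listed earlier, so B next.
D and G are both available; D is listed earlier → D.
E and G are both available; E is listed earlier → E.
That leaves G as the only ready step → G.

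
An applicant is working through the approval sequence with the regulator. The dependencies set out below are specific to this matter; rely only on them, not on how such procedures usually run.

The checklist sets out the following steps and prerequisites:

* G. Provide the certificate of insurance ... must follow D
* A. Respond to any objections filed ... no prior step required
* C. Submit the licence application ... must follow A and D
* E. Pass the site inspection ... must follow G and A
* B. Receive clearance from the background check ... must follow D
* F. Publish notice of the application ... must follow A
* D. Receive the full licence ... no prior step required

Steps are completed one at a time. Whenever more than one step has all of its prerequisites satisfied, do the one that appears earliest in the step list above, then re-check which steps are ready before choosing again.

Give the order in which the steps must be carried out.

Nothing is required for A and D. A is listed earlier → A first.
F now also ready, so the ready set is {F, D}; F is listed earlier → F.
D is the only step now ready → D.
G, C and B are all available; G is listed earlier → G.
C, E and B are all available; C is listed earlier → C.
E and B are both available; E is listed earlier → E.
B needed D, now all done → B.

A, F, D, G, C, E, B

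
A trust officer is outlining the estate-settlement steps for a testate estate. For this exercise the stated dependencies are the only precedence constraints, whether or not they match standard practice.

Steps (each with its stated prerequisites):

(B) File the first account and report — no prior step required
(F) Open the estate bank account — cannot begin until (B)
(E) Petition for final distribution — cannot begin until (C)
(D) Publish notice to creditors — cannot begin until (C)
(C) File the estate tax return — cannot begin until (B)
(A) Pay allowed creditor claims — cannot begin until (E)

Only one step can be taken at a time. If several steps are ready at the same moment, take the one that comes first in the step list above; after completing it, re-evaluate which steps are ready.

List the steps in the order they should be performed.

(B) (F) (C) (E) (D) (A)

(B) has no prerequisites → (B) first.
Ready: (F) and (C). (F) is listed earlier → (F).
(C) is the only step now ready → (C).
Now (E) and (D) have their prerequisites met. (E) is listed earlier, so (E) next.
Ready: (D) and (A). (D) is listed earlier → (D).
(A) is the only step now ready → (A).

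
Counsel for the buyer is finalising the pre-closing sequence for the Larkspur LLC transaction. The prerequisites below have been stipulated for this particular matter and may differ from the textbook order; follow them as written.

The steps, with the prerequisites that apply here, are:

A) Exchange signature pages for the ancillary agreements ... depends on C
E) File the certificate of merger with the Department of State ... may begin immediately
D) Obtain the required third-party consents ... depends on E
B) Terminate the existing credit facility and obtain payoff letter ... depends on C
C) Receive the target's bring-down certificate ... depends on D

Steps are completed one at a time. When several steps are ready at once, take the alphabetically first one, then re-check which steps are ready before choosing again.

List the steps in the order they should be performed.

E is the only step with nothing outstanding, so it goes first.
That leaves D as the only ready step → D.
C is the only step now ready → C.
A and B are both available; A has the earlier label → A.
B needed C, now all done → B.

E → D → C → A → B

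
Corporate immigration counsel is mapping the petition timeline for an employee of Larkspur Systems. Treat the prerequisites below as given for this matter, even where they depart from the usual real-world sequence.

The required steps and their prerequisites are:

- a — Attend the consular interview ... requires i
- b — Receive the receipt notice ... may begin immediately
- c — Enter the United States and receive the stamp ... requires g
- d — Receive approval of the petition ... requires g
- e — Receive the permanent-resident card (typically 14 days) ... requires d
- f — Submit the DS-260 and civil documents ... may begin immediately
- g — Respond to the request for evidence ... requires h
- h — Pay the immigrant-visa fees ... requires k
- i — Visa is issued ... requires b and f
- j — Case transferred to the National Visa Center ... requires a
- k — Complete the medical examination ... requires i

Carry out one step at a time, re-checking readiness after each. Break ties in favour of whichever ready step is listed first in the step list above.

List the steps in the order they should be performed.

b → f → i → a → j → k → h → g → c → d → e

b and f have no prerequisites; b is listed earlier, so b is first.
That leaves f as the only ready step → f.
i needed b and f, now all done → i.
Now a and k have their prerequisites met. a is listed earlier, so a next.
j and k are both available; j is listed earlier → j.
Next only k has its prerequisites met → k.
That leaves h as the only ready step → h.
That leaves g as the only ready step → g.
Now c and d have their prerequisites met. c is listed earlier, so c next.
Next only d has its prerequisites met → d.
e is the only step now ready → e.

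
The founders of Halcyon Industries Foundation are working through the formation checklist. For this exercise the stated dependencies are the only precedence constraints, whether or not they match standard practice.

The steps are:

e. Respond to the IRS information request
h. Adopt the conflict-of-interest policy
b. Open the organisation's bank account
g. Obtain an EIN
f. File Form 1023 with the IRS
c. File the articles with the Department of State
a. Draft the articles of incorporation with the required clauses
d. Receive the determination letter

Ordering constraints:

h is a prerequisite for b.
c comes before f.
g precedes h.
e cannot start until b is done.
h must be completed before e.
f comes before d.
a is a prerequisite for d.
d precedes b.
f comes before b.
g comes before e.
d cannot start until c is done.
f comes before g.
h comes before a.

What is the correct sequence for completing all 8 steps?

c f g h a d b e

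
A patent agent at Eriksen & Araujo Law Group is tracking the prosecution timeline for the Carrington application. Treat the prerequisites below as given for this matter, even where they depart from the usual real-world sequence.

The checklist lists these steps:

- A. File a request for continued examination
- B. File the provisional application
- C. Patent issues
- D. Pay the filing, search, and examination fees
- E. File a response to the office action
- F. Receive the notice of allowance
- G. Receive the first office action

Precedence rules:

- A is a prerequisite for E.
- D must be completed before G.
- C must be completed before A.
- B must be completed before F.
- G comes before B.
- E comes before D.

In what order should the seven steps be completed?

Only C has no prerequisites, so it is first.
A is the only step now ready → A.
That leaves E as the only ready step → E.
That leaves D as the only ready step → D.
G needed D, now all done → G.
B needed G, now all done → B.
Next only F has its prerequisites met → F.

C → A → E → D → G → B → F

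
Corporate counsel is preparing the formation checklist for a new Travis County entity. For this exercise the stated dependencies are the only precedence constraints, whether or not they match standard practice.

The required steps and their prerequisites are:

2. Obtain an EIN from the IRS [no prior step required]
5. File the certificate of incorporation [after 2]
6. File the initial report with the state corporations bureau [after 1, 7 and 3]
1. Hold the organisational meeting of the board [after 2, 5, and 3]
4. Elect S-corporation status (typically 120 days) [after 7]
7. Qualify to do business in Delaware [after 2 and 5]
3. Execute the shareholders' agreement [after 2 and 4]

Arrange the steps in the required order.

2 is the only step with nothing outstanding, so it goes first.
That leaves 5 as the only ready step → 5.
7 is the only step now ready → 7.
4 needed 7, now all done → 4.
3 is the only step now ready → 3.
1 needed 2, 5 and 3, now all done → 1.
That leaves 6 as the only ready step → 6.

2 5 7 4 3 1 6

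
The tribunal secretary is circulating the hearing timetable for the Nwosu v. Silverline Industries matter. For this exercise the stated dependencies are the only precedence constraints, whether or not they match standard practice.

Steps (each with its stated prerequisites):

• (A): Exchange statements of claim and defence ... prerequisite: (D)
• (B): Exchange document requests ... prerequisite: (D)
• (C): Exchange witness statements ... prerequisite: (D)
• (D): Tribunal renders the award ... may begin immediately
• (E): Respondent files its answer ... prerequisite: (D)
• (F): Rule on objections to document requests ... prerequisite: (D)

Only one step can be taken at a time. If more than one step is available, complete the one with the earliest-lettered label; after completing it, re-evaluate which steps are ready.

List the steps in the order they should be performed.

Only (D) has no prerequisites, so it is first.
Ready: (A), (B), (C), (E) and (F). (A) has the earlier label → (A).
Ready: (B), (C), (E) and (F). (B) has the earlier label → (B).
(C), (E) and (F) are all available; (C) has the earlier label → (C).
(E) and (F) are both available; (E) has the earlier label → (E).
(F) needed (D), now all done → (F).

(D) (A) (B) (C) (E) (F)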